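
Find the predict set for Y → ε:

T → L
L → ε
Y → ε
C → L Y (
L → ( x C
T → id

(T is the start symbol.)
{ '(' }

PREDICT(Y → ε) = (FIRST(RHS) \ {ε}) ∪ (FOLLOW(Y) if ε ∈ FIRST(RHS), i.e. RHS ⇒* ε)
The right-hand side is ε (FIRST(ε) = { ε }), so the predict set is FOLLOW(Y) = { '(' }
PREDICT(Y → ε) = { '(' }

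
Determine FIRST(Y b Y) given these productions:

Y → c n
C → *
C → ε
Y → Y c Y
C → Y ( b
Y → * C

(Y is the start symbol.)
{ '*', 'c' }

FIRST sets of the non-terminals involved (from the grammar, by fixed-point iteration):
  FIRST(Y) = { '*', 'c' }

To compute FIRST(Y b Y), process the symbols left to right:
Symbol Y is a non-terminal. Add FIRST(Y) \ {ε} = { '*', 'c' }
Y is not nullable (ε ∉ FIRST(Y)), so stop here.
FIRST(Y b Y) = { '*', 'c' }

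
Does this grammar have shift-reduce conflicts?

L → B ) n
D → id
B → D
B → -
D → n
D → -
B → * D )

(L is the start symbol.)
No shift-reduce conflicts

A shift-reduce conflict occurs when an LR(0) state has both:
  - a complete (reduce) item [A → α .] (dot at the end), and
  - a shift item [B → β . c γ] (dot before a terminal).

Augment with L' → L and build the canonical LR(0) collection (I0 = CLOSURE({[L' → . L]}), then GOTO on every symbol after a dot until no new states appear). It has 13 states:
  I0: { [B → . * D )], [B → . -], [B → . D], [D → . -], [D → . id], [D → . n], [L → . B ) n], [L' → . L] }  — shift
  I1: { [B → * . D )], [D → . -], [D → . id], [D → . n] }  — shift
  I2: { [B → - .], [D → - .] }  — 2 reduces
  I3: { [L → B . ) n] }  — shift
  I4: { [B → D .] }  — reduce
  I5: { [L' → L .] }  — accept
  I6: { [D → id .] }  — reduce
  I7: { [D → n .] }  — reduce
  I8: { [L → B ) . n] }  — shift
  I9: { [L → B ) n .] }  — reduce
  I10: { [D → - .] }  — reduce
  I11: { [B → * D . )] }  — shift
  I12: { [B → * D ) .] }  — reduce

No state contains both a complete item and a shift item.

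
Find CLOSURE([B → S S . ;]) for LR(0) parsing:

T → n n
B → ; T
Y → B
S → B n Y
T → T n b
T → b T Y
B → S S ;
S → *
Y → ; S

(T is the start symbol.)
{ [B → S S . ;] }

To compute CLOSURE, for each item [A → α.Bβ] where B is a non-terminal, add [B → .γ] for all productions B → γ; repeat for the newly added items until nothing changes.

Start with: [B → S S . ;]
The dot precedes the terminal ';', so nothing is added.

CLOSURE = { [B → S S . ;] }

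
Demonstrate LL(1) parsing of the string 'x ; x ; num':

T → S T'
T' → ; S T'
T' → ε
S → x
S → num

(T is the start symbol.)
LL(1) parsing maintains a stack (initially the start symbol over $) and the input. At each step: if the stack top is a terminal, match it against the current input token; if it is a non-terminal N, replace it with the RHS of M[N, lookahead] (the unique production whose predict set contains the lookahead).

Stack is shown with the top on the left.

Stack     Input          Action
-------------------------------
T $       x ; x ; num $  output T → S T'
S T' $    x ; x ; num $  output S → x
x T' $    x ; x ; num $  match 'x'
T' $      ; x ; num $    output T' → ; S T'
; S T' $  ; x ; num $    match ';'
S T' $    x ; num $      output S → x
x T' $    x ; num $      match 'x'
T' $      ; num $        output T' → ; S T'
; S T' $  ; num $        match ';'
S T' $    num $          output S → num
num T' $  num $          match 'num'
T' $      $              output T' → ε
$         $              accept

The string is accepted.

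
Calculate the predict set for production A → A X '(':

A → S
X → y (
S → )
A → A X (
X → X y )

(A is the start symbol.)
PREDICT(A → A X '(') = (FIRST(RHS) \ {ε}) ∪ (FOLLOW(A) if ε ∈ FIRST(RHS), i.e. RHS ⇒* ε)
FIRST(A) = { ')' }
FIRST(A X '(') = { ')' }
ε ∉ FIRST(A X '('), so FOLLOW(A) is not added.
PREDICT(A → A X '(') = { ')' }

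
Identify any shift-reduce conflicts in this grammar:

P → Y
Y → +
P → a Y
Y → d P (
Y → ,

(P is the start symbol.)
No shift-reduce conflicts

A shift-reduce conflict occurs when an LR(0) state has both:
  - a complete (reduce) item [A → α .] (dot at the end), and
  - a shift item [B → β . c γ] (dot before a terminal).

Augment with P' → P and build the canonical LR(0) collection (I0 = CLOSURE({[P' → . P]}), then GOTO on every symbol after a dot until no new states appear). It has 10 states:
  I0: { [P → . Y], [P → . a Y], [P' → . P], [Y → . +], [Y → . ,], [Y → . d P (] }  — shift
  I1: { [Y → + .] }  — reduce
  I2: { [Y → , .] }  — reduce
  I3: { [P' → P .] }  — accept
  I4: { [P → Y .] }  — reduce
  I5: { [P → a . Y], [Y → . +], [Y → . ,], [Y → . d P (] }  — shift
  I6: { [P → . Y], [P → . a Y], [Y → . +], [Y → . ,], [Y → . d P (], [Y → d . P (] }  — shift
  I7: { [Y → d P . (] }  — shift
  I8: { [Y → d P ( .] }  — reduce
  I9: { [P → a Y .] }  — reduce

No state contains both a complete item and a shift item.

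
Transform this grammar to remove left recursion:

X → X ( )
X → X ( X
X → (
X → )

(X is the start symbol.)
X is directly left-recursive. The standard transformation for
  A → A α₁ | ... | A α_m | β₁ | ... | β_n
is
  A  → β₁ A' | ... | β_n A'
  A' → α₁ A' | ... | α_m A' | ε

X → ( becomes X → ( X'
X → ) becomes X → ) X'
X → X ( ) becomes X' → ( ) X'
X → X ( X becomes X' → ( X X'
Add X' → ε

Resulting grammar:
X → ( X'
X → ) X'
X' → ( ) X'
X' → ( X X'
X' → ε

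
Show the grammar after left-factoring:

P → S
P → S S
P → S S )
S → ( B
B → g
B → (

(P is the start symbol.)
Left-factoring transforms A → αβ₁ | αβ₂ into A → αA' and A' → β₁ | β₂
(α is the longest common prefix among the alternatives). Repeat until
no nonterminal has two alternatives with a common prefix.

Round 1: P has alternatives sharing prefix 'S'. Introduce P': P → S P'
  Add: P' → ε
  Add: P' → S
  Add: P' → S )

Round 2: P' has alternatives sharing prefix 'S'. Introduce P'': P' → S P''
  Add: P'' → ε
  Add: P'' → )

No remaining common prefixes — done.

Resulting grammar:
P → S P'
P' → ε
P' → S P''
P'' → ε
P'' → )
S → ( B
B → g
B → (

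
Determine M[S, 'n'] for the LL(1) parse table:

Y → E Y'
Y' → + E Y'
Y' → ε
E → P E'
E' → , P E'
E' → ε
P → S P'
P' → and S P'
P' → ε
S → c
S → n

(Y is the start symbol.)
S → n

To find M[S, 'n'], we find productions for S where 'n' is in the predict set (PREDICT(N → α) = (FIRST(α) \ {ε}) ∪ (FOLLOW(N) if α ⇒* ε)).

S → c: PREDICT = { 'c' }
S → n: PREDICT = { 'n' }
  'n' is in predict set, so this production goes in M[S, 'n']

M[S, 'n'] = S → n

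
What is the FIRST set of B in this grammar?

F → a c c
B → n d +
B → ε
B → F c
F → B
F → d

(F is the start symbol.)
FIRST sets of the other non-terminals involved (by the same procedure, iterated to a fixed point):
  FIRST(F) = { 'a', 'c', 'd', 'n', ε }

From B → n d +:
  - n is a terminal: add 'n' and stop
From B → ε:
  - ε-production, so ε ∈ FIRST(B)
From B → F c:
  - F is a non-terminal: add FIRST(F) \ {ε} = { 'a', 'c', 'd', 'n' }
    F is nullable, so continue to the next symbol
  - c is a terminal: add 'c' and stop

Collecting: FIRST(B) = { 'a', 'c', 'd', 'n', ε }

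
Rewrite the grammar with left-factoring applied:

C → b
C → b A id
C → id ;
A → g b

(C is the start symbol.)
C → b C'
C' → ε
C' → A id
C → id ;
A → g b

Left-factoring transforms A → αβ₁ | αβ₂ into A → αA' and A' → β₁ | β₂
(α is the longest common prefix among the alternatives). Repeat until
no nonterminal has two alternatives with a common prefix.

Round 1: C has alternatives sharing prefix 'b'. Introduce C': C → b C'
  Add: C' → ε
  Add: C' → A id

No remaining common prefixes — done.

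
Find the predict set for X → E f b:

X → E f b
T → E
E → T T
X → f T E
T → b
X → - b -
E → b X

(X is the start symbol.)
PREDICT(X → E f b) = (FIRST(RHS) \ {ε}) ∪ (FOLLOW(X) if ε ∈ FIRST(RHS), i.e. RHS ⇒* ε)
FIRST(E) = { 'b' }
FIRST(E f b) = { 'b' }
ε ∉ FIRST(E f b), so FOLLOW(X) is not added.
PREDICT(X → E f b) = { 'b' }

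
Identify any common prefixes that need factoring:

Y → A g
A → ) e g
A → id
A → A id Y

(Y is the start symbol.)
Left-factoring is needed when two productions for the same non-terminal
share a common prefix on the right-hand side.

Productions for A:
  A → ) e g
  A → id
  A → A id Y

No common prefixes found.

Answer: No, left-factoring is not needed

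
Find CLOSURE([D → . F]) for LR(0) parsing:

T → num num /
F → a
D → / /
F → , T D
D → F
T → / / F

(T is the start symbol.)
{ [D → . F], [F → . , T D], [F → . a] }

Start with: [D → . F]
  [D → . F] has the dot before F: add [F → . a], [F → . , T D]
No further items can be added.

CLOSURE = { [D → . F], [F → . , T D], [F → . a] }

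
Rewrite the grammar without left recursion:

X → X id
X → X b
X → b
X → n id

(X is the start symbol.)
X → b X'
X → n id X'
X' → id X'
X' → b X'
X' → ε

X is directly left-recursive. The standard transformation for
  A → A α₁ | ... | A α_m | β₁ | ... | β_n
is
  A  → β₁ A' | ... | β_n A'
  A' → α₁ A' | ... | α_m A' | ε

X → b becomes X → b X'
X → n id becomes X → n id X'
X → X id becomes X' → id X'
X → X b becomes X' → b X'
Add X' → ε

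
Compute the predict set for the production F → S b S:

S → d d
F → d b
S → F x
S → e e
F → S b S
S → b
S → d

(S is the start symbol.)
{ 'b', 'd', 'e' }

PREDICT(F → S b S) = (FIRST(RHS) \ {ε}) ∪ (FOLLOW(F) if ε ∈ FIRST(RHS), i.e. RHS ⇒* ε)
FIRST(S) = { 'b', 'd', 'e' }
FIRST(S b S) = { 'b', 'd', 'e' }
ε ∉ FIRST(S b S), so FOLLOW(F) is not added.
PREDICT(F → S b S) = { 'b', 'd', 'e' }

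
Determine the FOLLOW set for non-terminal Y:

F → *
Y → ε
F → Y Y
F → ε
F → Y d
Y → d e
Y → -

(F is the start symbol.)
In F → Y Y: Y is followed by Y, add FIRST(Y) \ {ε} = { '-', 'd' }
  Y is nullable, so also add FOLLOW(F)
In F → Y Y: Y is at the end, add FOLLOW(F)
In F → Y d: Y is followed by d, add FIRST(d) \ {ε} = { 'd' }

The FOLLOW sets referred to above (computed the same way, to a fixed point):
  FOLLOW(F) = { $ }

Taking the union: FOLLOW(Y) = { $, '-', 'd' }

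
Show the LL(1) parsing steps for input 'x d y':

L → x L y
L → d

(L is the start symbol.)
LL(1) parsing maintains a stack (initially the start symbol over $) and the input. At each step: if the stack top is a terminal, match it against the current input token; if it is a non-terminal N, replace it with the RHS of M[N, lookahead] (the unique production whose predict set contains the lookahead).

Stack is shown with the top on the left.

Stack    Input    Action
------------------------
L $      x d y $  output L → x L y
x L y $  x d y $  match 'x'
L y $    d y $    output L → d
d y $    d y $    match 'd'
y $      y $      match 'y'
$        $        accept

The string is accepted.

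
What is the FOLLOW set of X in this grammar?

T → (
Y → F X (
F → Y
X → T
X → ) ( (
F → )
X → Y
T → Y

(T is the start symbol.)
To compute FOLLOW(X), find every occurrence of X on a right-hand side N → α X β: add FIRST(β) \ {ε}, and if β is empty or nullable also add FOLLOW(N). Iterate to a fixed point.

In Y → F X (: X is followed by '(', add FIRST('(') \ {ε} = { '(' }

Taking the union: FOLLOW(X) = { '(' }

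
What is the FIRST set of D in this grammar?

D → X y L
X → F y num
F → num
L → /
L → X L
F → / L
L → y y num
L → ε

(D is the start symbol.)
FIRST sets of the other non-terminals involved (by the same procedure, iterated to a fixed point):
  FIRST(X) = { '/', 'num' }

From D → X y L:
  - X is a non-terminal: add FIRST(X) \ {ε} = { '/', 'num' }
    X is not nullable, so stop

Collecting: FIRST(D) = { '/', 'num' }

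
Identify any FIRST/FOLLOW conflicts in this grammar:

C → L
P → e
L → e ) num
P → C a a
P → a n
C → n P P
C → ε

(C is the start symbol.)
No FIRST/FOLLOW conflicts.

Nullable non-terminals: C.
FIRST sets used below: FIRST(L) = { 'e' }

C: nullable alternative(s) C → ε; FOLLOW(C) = { $, 'a' }
  C → L: FIRST \ {ε} = { 'e' } — disjoint from FOLLOW(C)
  C → n P P: FIRST \ {ε} = { 'n' } — disjoint from FOLLOW(C)
  C → ε: FIRST \ {ε} = { } — this is the only nullable alternative, skip

L, P have no nullable alternative, so no FIRST/FOLLOW check is needed there.

No FIRST/FOLLOW conflicts found.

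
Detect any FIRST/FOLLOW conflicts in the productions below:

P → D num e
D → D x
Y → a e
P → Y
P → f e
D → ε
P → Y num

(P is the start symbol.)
Yes. D → D x with FOLLOW(D) on { 'x' }

Nullable non-terminals: D.
FIRST sets used below: FIRST(D) = { 'x', ε }

D: nullable alternative(s) D → ε; FOLLOW(D) = { 'num', 'x' }
  D → D x: FIRST \ {ε} = { 'x' } — overlaps FOLLOW(D) on { 'x' }: CONFLICT
  D → ε: FIRST \ {ε} = { } — this is the only nullable alternative, skip

P, Y have no nullable alternative, so no FIRST/FOLLOW check is needed there.

So the grammar has 1 FIRST/FOLLOW conflict (marked CONFLICT above).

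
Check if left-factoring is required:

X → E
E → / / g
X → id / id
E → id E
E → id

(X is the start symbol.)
Left-factoring is needed when two productions for the same non-terminal
share a common prefix on the right-hand side.

Productions for X:
  X → E
  X → id / id
Productions for E:
  E → / / g
  E → id E
  E → id

Found common prefix 'id' in productions for E

Answer: Yes, E has productions with common prefix 'id'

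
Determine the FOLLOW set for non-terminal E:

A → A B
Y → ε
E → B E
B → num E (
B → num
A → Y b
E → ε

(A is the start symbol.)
To compute FOLLOW(E), find every occurrence of E on a right-hand side N → α E β: add FIRST(β) \ {ε}, and if β is empty or nullable also add FOLLOW(N). Iterate to a fixed point.

In E → B E: E is at the end; this adds FOLLOW(E) to itself — nothing new
In B → num E (: E is followed by '(', add FIRST('(') \ {ε} = { '(' }

Taking the union: FOLLOW(E) = { '(' }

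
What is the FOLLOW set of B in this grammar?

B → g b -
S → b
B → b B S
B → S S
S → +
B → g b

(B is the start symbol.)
{ $, '+', 'b' }

To compute FOLLOW(B), find every occurrence of B on a right-hand side N → α B β: add FIRST(β) \ {ε}, and if β is empty or nullable also add FOLLOW(N). Iterate to a fixed point.

B is the start symbol, so $ ∈ FOLLOW(B).
In B → b B S: B is followed by S, add FIRST(S) \ {ε} = { '+', 'b' }

Taking the union: FOLLOW(B) = { $, '+', 'b' }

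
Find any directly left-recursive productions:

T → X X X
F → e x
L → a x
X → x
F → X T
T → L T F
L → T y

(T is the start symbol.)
No direct left recursion

Direct left recursion occurs when N → N α for some non-terminal N (the right-hand side begins with the left-hand side itself).

T → X X X: starts with X
F → e x: starts with e
L → a x: starts with a
X → x: starts with x
F → X T: starts with X
T → L T F: starts with L
L → T y: starts with T

No direct left recursion found.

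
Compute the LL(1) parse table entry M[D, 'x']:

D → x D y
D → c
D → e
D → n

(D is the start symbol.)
D → x D y

To find M[D, 'x'], we find productions for D where 'x' is in the predict set (PREDICT(N → α) = (FIRST(α) \ {ε}) ∪ (FOLLOW(N) if α ⇒* ε)).

D → x D y: PREDICT = { 'x' }
  'x' is in predict set, so this production goes in M[D, 'x']
D → c: PREDICT = { 'c' }
D → e: PREDICT = { 'e' }
D → n: PREDICT = { 'n' }

M[D, 'x'] = D → x D y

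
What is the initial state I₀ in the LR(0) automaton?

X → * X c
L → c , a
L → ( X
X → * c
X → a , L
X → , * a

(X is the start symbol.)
{ [X → . * X c], [X → . * c], [X → . , * a], [X → . a , L], [X' → . X] }

First, augment the grammar with X' → X
I₀ = CLOSURE({ [X' → . X] }):
  [X' → . X] has the dot before X: add [X → . * X c], [X → . * c], [X → . a , L], [X → . , * a]
No further items can be added.

I₀ = { [X → . * X c], [X → . * c], [X → . , * a], [X → . a , L], [X' → . X] }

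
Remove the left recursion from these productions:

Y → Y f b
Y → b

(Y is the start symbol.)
Y → b Y'
Y' → f b Y'
Y' → ε

Y is directly left-recursive. The standard transformation for
  A → A α₁ | ... | A α_m | β₁ | ... | β_n
is
  A  → β₁ A' | ... | β_n A'
  A' → α₁ A' | ... | α_m A' | ε

Y → b becomes Y → b Y'
Y → Y f b becomes Y' → f b Y'
Add Y' → ε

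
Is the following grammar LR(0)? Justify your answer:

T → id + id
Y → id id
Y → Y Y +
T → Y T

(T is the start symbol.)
Yes, the grammar is LR(0)

A grammar is LR(0) if no state in the canonical LR(0) collection has:
  - both a shift item (dot before a terminal) and a complete item (shift-reduce conflict), or
  - two or more complete items (reduce-reduce conflict; the accept item [T' → T .] counts as a complete item here).

Augment with T' → T and build the canonical LR(0) collection (I0 = CLOSURE({[T' → . T]}), then GOTO on every symbol after a dot until no new states appear). It has 10 states:
  I0: { [T → . Y T], [T → . id + id], [T' → . T], [Y → . Y Y +], [Y → . id id] }  — shift
  I1: { [T' → T .] }  — accept
  I2: { [T → . Y T], [T → . id + id], [T → Y . T], [Y → . Y Y +], [Y → . id id], [Y → Y . Y +] }  — shift
  I3: { [T → id . + id], [Y → id . id] }  — shift
  I4: { [T → id + . id] }  — shift
  I5: { [Y → id id .] }  — reduce
  I6: { [T → id + id .] }  — reduce
  I7: { [T → Y T .] }  — reduce
  I8: { [T → . Y T], [T → . id + id], [T → Y . T], [Y → . Y Y +], [Y → . id id], [Y → Y . Y +], [Y → Y Y . +] }  — shift
  I9: { [Y → Y Y + .] }  — reduce

Every state is either a pure shift/goto state or contains exactly one complete item and nothing to shift — no conflicts. The grammar is LR(0).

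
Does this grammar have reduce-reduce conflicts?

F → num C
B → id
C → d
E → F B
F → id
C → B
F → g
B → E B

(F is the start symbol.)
Yes — I10: [B → id .] vs [F → id .]

Augment with F' → F and build the canonical LR(0) collection (I0 = CLOSURE({[F' → . F]}), then GOTO on every symbol after a dot until no new states appear). It has 13 states:
  I0: { [F → . g], [F → . id], [F → . num C], [F' → . F] }  — shift
  I1: { [F' → F .] }  — accept
  I2: { [F → g .] }  — reduce
  I3: { [F → id .] }  — reduce
  I4: { [B → . E B], [B → . id], [C → . B], [C → . d], [E → . F B], [F → . g], [F → . id], [F → . num C], [F → num . C] }  — shift
  I5: { [C → B .] }  — reduce
  I6: { [F → num C .] }  — reduce
  I7: { [B → . E B], [B → . id], [B → E . B], [E → . F B], [F → . g], [F → . id], [F → . num C] }  — shift
  I8: { [B → . E B], [B → . id], [E → . F B], [E → F . B], [F → . g], [F → . id], [F → . num C] }  — shift
  I9: { [C → d .] }  — reduce
  I10: { [B → id .], [F → id .] }  — 2 reduces
  I11: { [E → F B .] }  — reduce
  I12: { [B → E B .] }  — reduce

I10 contains complete items [B → id .], [F → id .] — reduce-reduce conflict.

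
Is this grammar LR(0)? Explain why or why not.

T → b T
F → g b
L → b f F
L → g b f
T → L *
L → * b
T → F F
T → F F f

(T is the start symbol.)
A grammar is LR(0) if no state in the canonical LR(0) collection has:
  - both a shift item (dot before a terminal) and a complete item (shift-reduce conflict), or
  - two or more complete items (reduce-reduce conflict; the accept item [T' → T .] counts as a complete item here).

Augment with T' → T and build the canonical LR(0) collection (I0 = CLOSURE({[T' → . T]}), then GOTO on every symbol after a dot until no new states appear). It has 18 states:
  I0: { [F → . g b], [L → . * b], [L → . b f F], [L → . g b f], [T → . F F f], [T → . F F], [T → . L *], [T → . b T], [T' → . T] }  — shift
  I1: { [L → * . b] }  — shift
  I2: { [F → . g b], [T → F . F f], [T → F . F] }  — shift
  I3: { [T → L . *] }  — shift
  I4: { [T' → T .] }  — accept
  I5: { [F → . g b], [L → . * b], [L → . b f F], [L → . g b f], [L → b . f F], [T → . F F f], [T → . F F], [T → . L *], [T → . b T], [T → b . T] }  — shift
  I6: { [F → g . b], [L → g . b f] }  — shift
  I7: { [F → g b .], [L → g b . f] }  — shift, reduce
  I8: { [L → g b f .] }  — reduce
  I9: { [T → b T .] }  — reduce
  I10: { [F → . g b], [L → b f . F] }  — shift
  I11: { [L → b f F .] }  — reduce
  I12: { [F → g . b] }  — shift
  I13: { [F → g b .] }  — reduce
  I14: { [T → L * .] }  — reduce
  I15: { [T → F F . f], [T → F F .] }  — shift, reduce
  I16: { [T → F F f .] }  — reduce
  I17: { [L → * b .] }  — reduce

Conflict in state I7:
  Shift-reduce conflict between [F → g b .] and [L → g b . f]
So the grammar is NOT LR(0).

Answer: No. Shift-reduce conflict between [F → g b .] and [L → g b . f]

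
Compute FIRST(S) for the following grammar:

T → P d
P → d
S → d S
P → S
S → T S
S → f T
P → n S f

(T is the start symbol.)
FIRST sets of the other non-terminals involved (by the same procedure, iterated to a fixed point):
  FIRST(T) = { 'd', 'f', 'n' }

From S → d S:
  - d is a terminal: add 'd' and stop
From S → T S:
  - T is a non-terminal: add FIRST(T) \ {ε} = { 'd', 'f', 'n' }
    T is not nullable, so stop
From S → f T:
  - f is a terminal: add 'f' and stop

Collecting: FIRST(S) = { 'd', 'f', 'n' }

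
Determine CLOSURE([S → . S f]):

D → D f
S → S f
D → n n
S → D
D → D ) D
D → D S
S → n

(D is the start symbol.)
{ [D → . D ) D], [D → . D S], [D → . D f], [D → . n n], [S → . D], [S → . S f], [S → . n] }

To compute CLOSURE, for each item [A → α.Bβ] where B is a non-terminal, add [B → .γ] for all productions B → γ; repeat for the newly added items until nothing changes.

Start with: [S → . S f]
  [S → . S f] has the dot before S: add [S → . D], [S → . n]
  [S → . D] has the dot before D: add [D → . D f], [D → . n n], [D → . D ) D], [D → . D S]
No further items can be added.

CLOSURE = { [D → . D ) D], [D → . D S], [D → . D f], [D → . n n], [S → . D], [S → . S f], [S → . n] }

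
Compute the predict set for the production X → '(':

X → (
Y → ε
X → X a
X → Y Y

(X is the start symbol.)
{ '(' }

PREDICT(X → '(') = (FIRST(RHS) \ {ε}) ∪ (FOLLOW(X) if ε ∈ FIRST(RHS), i.e. RHS ⇒* ε)
FIRST('(') = { '(' }
ε ∉ FIRST('('), so FOLLOW(X) is not added.
PREDICT(X → '(') = { '(' }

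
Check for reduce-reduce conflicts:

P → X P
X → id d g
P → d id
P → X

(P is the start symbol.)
No reduce-reduce conflicts

Augment with P' → P and build the canonical LR(0) collection (I0 = CLOSURE({[P' → . P]}), then GOTO on every symbol after a dot until no new states appear). It has 9 states:
  I0: { [P → . X P], [P → . X], [P → . d id], [P' → . P], [X → . id d g] }  — shift
  I1: { [P' → P .] }  — accept
  I2: { [P → . X P], [P → . X], [P → . d id], [P → X . P], [P → X .], [X → . id d g] }  — shift, reduce
  I3: { [P → d . id] }  — shift
  I4: { [X → id . d g] }  — shift
  I5: { [X → id d . g] }  — shift
  I6: { [X → id d g .] }  — reduce
  I7: { [P → d id .] }  — reduce
  I8: { [P → X P .] }  — reduce

No state contains more than one complete item.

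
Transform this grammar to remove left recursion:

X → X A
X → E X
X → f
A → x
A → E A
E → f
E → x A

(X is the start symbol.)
X → E X X'
X → f X'
X' → A X'
X' → ε
A → x
A → E A
E → f
E → x A

X is directly left-recursive. The standard transformation for
  A → A α₁ | ... | A α_m | β₁ | ... | β_n
is
  A  → β₁ A' | ... | β_n A'
  A' → α₁ A' | ... | α_m A' | ε

X → E X becomes X → E X X'
X → f becomes X → f X'
X → X A becomes X' → A X'
Add X' → ε

Productions for other non-terminals are unchanged:
  A → x
  A → E A
  E → f
  E → x A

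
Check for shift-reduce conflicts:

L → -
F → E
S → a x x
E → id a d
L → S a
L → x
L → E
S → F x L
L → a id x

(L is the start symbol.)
No shift-reduce conflicts

Augment with L' → L and build the canonical LR(0) collection (I0 = CLOSURE({[L' → . L]}), then GOTO on every symbol after a dot until no new states appear). It has 18 states:
  I0: { [E → . id a d], [F → . E], [L → . -], [L → . E], [L → . S a], [L → . a id x], [L → . x], [L' → . L], [S → . F x L], [S → . a x x] }  — shift
  I1: { [L → - .] }  — reduce
  I2: { [F → E .], [L → E .] }  — 2 reduces
  I3: { [S → F . x L] }  — shift
  I4: { [L' → L .] }  — accept
  I5: { [L → S . a] }  — shift
  I6: { [L → a . id x], [S → a . x x] }  — shift
  I7: { [E → id . a d] }  — shift
  I8: { [L → x .] }  — reduce
  I9: { [E → id a . d] }  — shift
  I10: { [E → id a d .] }  — reduce
  I11: { [L → a id . x] }  — shift
  I12: { [S → a x . x] }  — shift
  I13: { [S → a x x .] }  — reduce
  I14: { [L → a id x .] }  — reduce
  I15: { [L → S a .] }  — reduce
  I16: { [E → . id a d], [F → . E], [L → . -], [L → . E], [L → . S a], [L → . a id x], [L → . x], [S → . F x L], [S → . a x x], [S → F x . L] }  — shift
  I17: { [S → F x L .] }  — reduce

No state contains both a complete item and a shift item.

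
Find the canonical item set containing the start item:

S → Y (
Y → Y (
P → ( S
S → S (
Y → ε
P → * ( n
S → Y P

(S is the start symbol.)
First, augment the grammar with S' → S
I₀ = CLOSURE({ [S' → . S] }):
  [S' → . S] has the dot before S: add [S → . Y (], [S → . S (], [S → . Y P]
  [S → . Y (] has the dot before Y: add [Y → . Y (], [Y → .]
No further items can be added.

I₀ = { [S → . S (], [S → . Y (], [S → . Y P], [S' → . S], [Y → . Y (], [Y → .] }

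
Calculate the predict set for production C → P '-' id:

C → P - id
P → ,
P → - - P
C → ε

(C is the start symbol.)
PREDICT(C → P '-' id) = (FIRST(RHS) \ {ε}) ∪ (FOLLOW(C) if ε ∈ FIRST(RHS), i.e. RHS ⇒* ε)
FIRST(P) = { ',', '-' }
FIRST(P '-' id) = { ',', '-' }
ε ∉ FIRST(P '-' id), so FOLLOW(C) is not added.
PREDICT(C → P '-' id) = { ',', '-' }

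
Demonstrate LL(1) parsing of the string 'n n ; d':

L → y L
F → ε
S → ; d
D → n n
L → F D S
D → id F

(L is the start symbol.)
Stack is shown with the top on the left.

Stack    Input      Action
--------------------------
L $      n n ; d $  output L → F D S
F D S $  n n ; d $  output F → ε
D S $    n n ; d $  output D → n n
n n S $  n n ; d $  match 'n'
n S $    n ; d $    match 'n'
S $      ; d $      output S → ; d
; d $    ; d $      match ';'
d $      d $        match 'd'
$        $          accept

The string is accepted.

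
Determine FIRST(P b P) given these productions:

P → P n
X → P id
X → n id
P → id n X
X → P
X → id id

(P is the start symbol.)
{ 'id' }

FIRST sets of the non-terminals involved (from the grammar, by fixed-point iteration):
  FIRST(P) = { 'id' }

To compute FIRST(P b P), process the symbols left to right:
Symbol P is a non-terminal. Add FIRST(P) \ {ε} = { 'id' }
P is not nullable (ε ∉ FIRST(P)), so stop here.
FIRST(P b P) = { 'id' }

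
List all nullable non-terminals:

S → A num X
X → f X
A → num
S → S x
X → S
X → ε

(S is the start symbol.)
A non-terminal is nullable if it can derive ε (the empty string): either it has an ε-production, or it has a production whose right-hand side consists entirely of nullable non-terminals.

ε-productions: X → ε
So X is immediately nullable.
No further non-terminal can be added: every production for the remaining non-terminals contains a terminal or a non-nullable non-terminal.
Nullable = { 'X' }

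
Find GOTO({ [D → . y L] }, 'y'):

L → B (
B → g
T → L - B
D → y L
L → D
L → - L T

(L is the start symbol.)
{ [B → . g], [D → . y L], [D → y . L], [L → . - L T], [L → . B (], [L → . D] }

GOTO(I, 'y') = CLOSURE({ [A → αX.β] : [A → α.Xβ] ∈ I, X = 'y' })

Items with dot before 'y', with the dot advanced:
  [D → . y L] → [D → y . L]
Closure of the advanced items:
  [D → y . L] has the dot before L: add [L → . B (], [L → . D], [L → . - L T]
  [L → . B (] has the dot before B: add [B → . g]
  [L → . D] has the dot before D: add [D → . y L]

GOTO = { [B → . g], [D → . y L], [D → y . L], [L → . - L T], [L → . B (], [L → . D] }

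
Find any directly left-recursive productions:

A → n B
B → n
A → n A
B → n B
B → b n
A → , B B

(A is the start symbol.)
Direct left recursion occurs when N → N α for some non-terminal N (the right-hand side begins with the left-hand side itself).

A → n B: starts with n
B → n: starts with n
A → n A: starts with n
B → n B: starts with n
B → b n: starts with b
A → , B B: starts with ','

No direct left recursion found.

Answer: No direct left recursion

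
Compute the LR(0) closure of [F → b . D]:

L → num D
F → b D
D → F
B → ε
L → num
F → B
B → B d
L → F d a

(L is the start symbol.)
{ [B → . B d], [B → .], [D → . F], [F → . B], [F → . b D], [F → b . D] }

To compute CLOSURE, for each item [A → α.Bβ] where B is a non-terminal, add [B → .γ] for all productions B → γ; repeat for the newly added items until nothing changes.

Start with: [F → b . D]
  [F → b . D] has the dot before D: add [D → . F]
  [D → . F] has the dot before F: add [F → . b D], [F → . B]
  [F → . B] has the dot before B: add [B → .], [B → . B d]
No further items can be added.

CLOSURE = { [B → . B d], [B → .], [D → . F], [F → . B], [F → . b D], [F → b . D] }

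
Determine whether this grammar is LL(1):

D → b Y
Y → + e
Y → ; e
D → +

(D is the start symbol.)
A grammar is LL(1) if for each non-terminal N with multiple productions, the predict sets of those productions are pairwise disjoint, where PREDICT(N → α) = (FIRST(α) \ {ε}) ∪ (FOLLOW(N) if α ⇒* ε).

For D:
  PREDICT(D → b Y) = { 'b' }
  PREDICT(D → '+') = { '+' }
For Y:
  PREDICT(Y → '+' e) = { '+' }
  PREDICT(Y → ';' e) = { ';' }

All predict sets are disjoint. The grammar IS LL(1).

Answer: Yes, the grammar is LL(1).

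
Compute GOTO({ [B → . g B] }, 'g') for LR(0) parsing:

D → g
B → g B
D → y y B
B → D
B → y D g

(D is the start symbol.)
{ [B → . D], [B → . g B], [B → . y D g], [B → g . B], [D → . g], [D → . y y B] }

GOTO(I, 'g') = CLOSURE({ [A → αX.β] : [A → α.Xβ] ∈ I, X = 'g' })

Items with dot before 'g', with the dot advanced:
  [B → . g B] → [B → g . B]
Closure of the advanced items:
  [B → g . B] has the dot before B: add [B → . g B], [B → . D], [B → . y D g]
  [B → . D] has the dot before D: add [D → . g], [D → . y y B]

GOTO = { [B → . D], [B → . g B], [B → . y D g], [B → g . B], [D → . g], [D → . y y B] }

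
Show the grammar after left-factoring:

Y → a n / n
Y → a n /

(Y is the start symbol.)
Y → a n / Y'
Y' → n
Y' → ε

Left-factoring transforms A → αβ₁ | αβ₂ into A → αA' and A' → β₁ | β₂
(α is the longest common prefix among the alternatives). Repeat until
no nonterminal has two alternatives with a common prefix.

Round 1: Y has alternatives sharing prefix 'a n /'. Introduce Y': Y → a n / Y'
  Add: Y' → n
  Add: Y' → ε

No remaining common prefixes — done.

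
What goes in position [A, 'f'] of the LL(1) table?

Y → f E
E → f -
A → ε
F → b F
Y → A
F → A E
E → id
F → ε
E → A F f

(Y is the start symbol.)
A → ε

To find M[A, 'f'], we find productions for A where 'f' is in the predict set (PREDICT(N → α) = (FIRST(α) \ {ε}) ∪ (FOLLOW(N) if α ⇒* ε)).

Relevant sets:
  FOLLOW(A) = { $, 'b', 'f', 'id' }

A → ε: PREDICT = { $, 'b', 'f', 'id' }
  'f' is in predict set, so this production goes in M[A, 'f']

M[A, 'f'] = A → ε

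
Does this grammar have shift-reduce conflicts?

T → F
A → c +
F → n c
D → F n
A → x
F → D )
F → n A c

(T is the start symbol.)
Yes — I2: [T → F .] vs [D → F . n]; I6: [F → n c .] vs [A → c . +]

Augment with T' → T and build the canonical LR(0) collection (I0 = CLOSURE({[T' → . T]}), then GOTO on every symbol after a dot until no new states appear). It has 12 states:
  I0: { [D → . F n], [F → . D )], [F → . n A c], [F → . n c], [T → . F], [T' → . T] }  — shift
  I1: { [F → D . )] }  — shift
  I2: { [D → F . n], [T → F .] }  — shift, reduce
  I3: { [T' → T .] }  — accept
  I4: { [A → . c +], [A → . x], [F → n . A c], [F → n . c] }  — shift
  I5: { [F → n A . c] }  — shift
  I6: { [A → c . +], [F → n c .] }  — shift, reduce
  I7: { [A → x .] }  — reduce
  I8: { [A → c + .] }  — reduce
  I9: { [F → n A c .] }  — reduce
  I10: { [D → F n .] }  — reduce
  I11: { [F → D ) .] }  — reduce

I2 contains reduce item [T → F .] and shift item [D → F . n] — shift-reduce conflict.
I6 contains reduce item [F → n c .] and shift item [A → c . +] — shift-reduce conflict.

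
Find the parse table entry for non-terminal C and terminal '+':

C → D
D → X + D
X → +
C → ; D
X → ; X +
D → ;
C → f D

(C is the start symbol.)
C → D

To find M[C, '+'], we find productions for C where '+' is in the predict set (PREDICT(N → α) = (FIRST(α) \ {ε}) ∪ (FOLLOW(N) if α ⇒* ε)).

Relevant sets:
  FIRST(D) = { '+', ';' }

C → D: PREDICT = { '+', ';' }
  '+' is in predict set, so this production goes in M[C, '+']
C → ; D: PREDICT = { ';' }
C → f D: PREDICT = { 'f' }

M[C, '+'] = C → D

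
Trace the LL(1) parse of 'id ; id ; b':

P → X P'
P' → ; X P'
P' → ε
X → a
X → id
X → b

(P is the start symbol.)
LL(1) parsing maintains a stack (initially the start symbol over $) and the input. At each step: if the stack top is a terminal, match it against the current input token; if it is a non-terminal N, replace it with the RHS of M[N, lookahead] (the unique production whose predict set contains the lookahead).

Stack is shown with the top on the left.

Stack     Input          Action
-------------------------------
P $       id ; id ; b $  output P → X P'
X P' $    id ; id ; b $  output X → id
id P' $   id ; id ; b $  match 'id'
P' $      ; id ; b $     output P' → ; X P'
; X P' $  ; id ; b $     match ';'
X P' $    id ; b $       output X → id
id P' $   id ; b $       match 'id'
P' $      ; b $          output P' → ; X P'
; X P' $  ; b $          match ';'
X P' $    b $            output X → b
b P' $    b $            match 'b'
P' $      $              output P' → ε
$         $              accept

The string is accepted.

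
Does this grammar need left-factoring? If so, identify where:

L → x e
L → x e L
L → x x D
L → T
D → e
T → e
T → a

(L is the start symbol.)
Left-factoring is needed when two productions for the same non-terminal
share a common prefix on the right-hand side.

Productions for L:
  L → x e
  L → x e L
  L → x x D
  L → T
Productions for T:
  T → e
  T → a

Found common prefix 'x' in productions for L

Answer: Yes, L has productions with common prefix 'x'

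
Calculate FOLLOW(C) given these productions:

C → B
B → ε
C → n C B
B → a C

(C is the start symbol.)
To compute FOLLOW(C), find every occurrence of C on a right-hand side N → α C β: add FIRST(β) \ {ε}, and if β is empty or nullable also add FOLLOW(N). Iterate to a fixed point.

C is the start symbol, so $ ∈ FOLLOW(C).
In C → n C B: C is followed by B, add FIRST(B) \ {ε} = { 'a' }
  B is nullable, so FOLLOW(C) is also included — that is the set being defined, nothing new
In B → a C: C is at the end, add FOLLOW(B)

The FOLLOW sets referred to above (computed the same way, to a fixed point):
  FOLLOW(B) = { $, 'a' }

Taking the union: FOLLOW(C) = { $, 'a' }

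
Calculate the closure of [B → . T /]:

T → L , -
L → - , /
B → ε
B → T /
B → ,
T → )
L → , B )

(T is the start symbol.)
Start with: [B → . T /]
  [B → . T /] has the dot before T: add [T → . L , -], [T → . )]
  [T → . L , -] has the dot before L: add [L → . - , /], [L → . , B )]
No further items can be added.

CLOSURE = { [B → . T /], [L → . , B )], [L → . - , /], [T → . )], [T → . L , -] }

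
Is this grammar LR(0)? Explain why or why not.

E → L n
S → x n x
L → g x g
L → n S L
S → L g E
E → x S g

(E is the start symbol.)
Augment with E' → E and build the canonical LR(0) collection (I0 = CLOSURE({[E' → . E]}), then GOTO on every symbol after a dot until no new states appear). It has 19 states:
  I0: { [E → . L n], [E → . x S g], [E' → . E], [L → . g x g], [L → . n S L] }  — shift
  I1: { [E' → E .] }  — accept
  I2: { [E → L . n] }  — shift
  I3: { [L → g . x g] }  — shift
  I4: { [L → . g x g], [L → . n S L], [L → n . S L], [S → . L g E], [S → . x n x] }  — shift
  I5: { [E → x . S g], [L → . g x g], [L → . n S L], [S → . L g E], [S → . x n x] }  — shift
  I6: { [S → L . g E] }  — shift
  I7: { [E → x S . g] }  — shift
  I8: { [S → x . n x] }  — shift
  I9: { [S → x n . x] }  — shift
  I10: { [S → x n x .] }  — reduce
  I11: { [E → x S g .] }  — reduce
  I12: { [E → . L n], [E → . x S g], [L → . g x g], [L → . n S L], [S → L g . E] }  — shift
  I13: { [S → L g E .] }  — reduce
  I14: { [L → . g x g], [L → . n S L], [L → n S . L] }  — shift
  I15: { [L → n S L .] }  — reduce
  I16: { [L → g x . g] }  — shift
  I17: { [L → g x g .] }  — reduce
  I18: { [E → L n .] }  — reduce

Every state is either a pure shift/goto state or contains exactly one complete item and nothing to shift — no conflicts. The grammar is LR(0).

Answer: Yes, the grammar is LR(0)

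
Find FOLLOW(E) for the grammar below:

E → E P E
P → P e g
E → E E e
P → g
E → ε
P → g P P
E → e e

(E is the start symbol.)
E is the start symbol, so $ ∈ FOLLOW(E).
In E → E P E: E is followed by P E, add FIRST(P E) \ {ε} = { 'g' }
In E → E P E: E is at the end; this adds FOLLOW(E) to itself — nothing new
In E → E E e: E is followed by E e, add FIRST(E e) \ {ε} = { 'e', 'g' }
In E → E E e: E is followed by e, add FIRST(e) \ {ε} = { 'e' }

Taking the union: FOLLOW(E) = { $, 'e', 'g' }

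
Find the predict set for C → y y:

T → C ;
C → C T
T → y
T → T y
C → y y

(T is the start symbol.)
{ 'y' }

PREDICT(C → y y) = (FIRST(RHS) \ {ε}) ∪ (FOLLOW(C) if ε ∈ FIRST(RHS), i.e. RHS ⇒* ε)
FIRST(y y) = { 'y' }
ε ∉ FIRST(y y), so FOLLOW(C) is not added.
PREDICT(C → y y) = { 'y' }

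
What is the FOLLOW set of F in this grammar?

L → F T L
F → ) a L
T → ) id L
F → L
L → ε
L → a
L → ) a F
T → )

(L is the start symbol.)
{ $, ')', 'a' }

In L → F T L: F is followed by T L, add FIRST(T L) \ {ε} = { ')' }
In L → ) a F: F is at the end, add FOLLOW(L)

The FOLLOW sets referred to above (computed the same way, to a fixed point):
  FOLLOW(L) = { $, ')', 'a' }

Taking the union: FOLLOW(F) = { $, ')', 'a' }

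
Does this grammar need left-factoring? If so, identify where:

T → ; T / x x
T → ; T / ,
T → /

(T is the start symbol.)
Left-factoring is needed when two productions for the same non-terminal
share a common prefix on the right-hand side.

Productions for T:
  T → ; T / x x
  T → ; T / ,
  T → /

Found common prefix '; T /' in productions for T

Answer: Yes, T has productions with common prefix '; T /'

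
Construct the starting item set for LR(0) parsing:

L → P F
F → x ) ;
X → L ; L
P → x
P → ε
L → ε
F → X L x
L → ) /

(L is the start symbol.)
First, augment the grammar with L' → L
I₀ = CLOSURE({ [L' → . L] }):
  [L' → . L] has the dot before L: add [L → . P F], [L → .], [L → . ) /]
  [L → . P F] has the dot before P: add [P → . x], [P → .]
No further items can be added.

I₀ = { [L → . ) /], [L → . P F], [L → .], [L' → . L], [P → . x], [P → .] }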